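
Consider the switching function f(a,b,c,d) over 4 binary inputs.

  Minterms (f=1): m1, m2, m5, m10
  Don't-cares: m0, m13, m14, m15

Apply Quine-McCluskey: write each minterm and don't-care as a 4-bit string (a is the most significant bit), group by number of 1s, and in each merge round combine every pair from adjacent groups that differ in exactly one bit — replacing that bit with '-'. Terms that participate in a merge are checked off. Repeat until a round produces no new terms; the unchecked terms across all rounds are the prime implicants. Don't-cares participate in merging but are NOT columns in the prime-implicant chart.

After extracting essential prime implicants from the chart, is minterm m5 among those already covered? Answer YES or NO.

[col 0] 0000*, 0001*, 0010*, 0101*, 1010*, 1101*, 1110*, 1111*
[col 1] -010, -101, 0-01, 00-0, 000-, 1-10, 11-1, 111-
Prime implicants: -010, -101, 0-01, 00-0, 000-, 1-10, 11-1, 111-
PI chart (minterm → PIs covering it):
  1 | 0-01,000-
  2 | -010,00-0
  5 | -101,0-01
  10 | -010,1-10
(no essential prime implicants)

NO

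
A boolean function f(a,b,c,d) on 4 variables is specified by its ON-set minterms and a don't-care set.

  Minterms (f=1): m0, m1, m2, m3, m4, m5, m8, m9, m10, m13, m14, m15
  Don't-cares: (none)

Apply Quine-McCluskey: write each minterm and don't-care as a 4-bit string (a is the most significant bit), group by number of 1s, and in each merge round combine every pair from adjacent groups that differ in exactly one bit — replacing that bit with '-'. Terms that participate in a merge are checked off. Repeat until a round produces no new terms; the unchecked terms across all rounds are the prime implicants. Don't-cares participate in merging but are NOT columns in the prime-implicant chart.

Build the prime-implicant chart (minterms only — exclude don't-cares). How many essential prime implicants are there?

2

[col 0] 0000*, 0001*, 0010*, 0011*, 0100*, 0101*, 1000*, 1001*, 1010*, 1101*, 1110*, 1111*
[col 1] -000*, -001*, -010*, -101*, 0-00*, 0-01*, 00-0*, 00-1*, 000-*, 001-*, 010-*, 1-01*, 1-10, 10-0*, 100-*, 11-1, 111-
[col 2] --01, -0-0, -00-, 0-0-, 00--
Prime implicants: --01, -0-0, -00-, 0-0-, 00--, 1-10, 11-1, 111-
PI chart (minterm → PIs covering it):
  0 | -0-0,-00-,0-0-,00--
  1 | --01,-00-,0-0-,00--
  2 | -0-0,00--
  3 | 00--  (sole → essential)
  4 | 0-0-  (sole → essential)
  5 | --01,0-0-
  8 | -0-0,-00-
  9 | --01,-00-
  10 | -0-0,1-10
  13 | --01,11-1
  14 | 1-10,111-
  15 | 11-1,111-
Essential prime implicants: 0-0-, 00--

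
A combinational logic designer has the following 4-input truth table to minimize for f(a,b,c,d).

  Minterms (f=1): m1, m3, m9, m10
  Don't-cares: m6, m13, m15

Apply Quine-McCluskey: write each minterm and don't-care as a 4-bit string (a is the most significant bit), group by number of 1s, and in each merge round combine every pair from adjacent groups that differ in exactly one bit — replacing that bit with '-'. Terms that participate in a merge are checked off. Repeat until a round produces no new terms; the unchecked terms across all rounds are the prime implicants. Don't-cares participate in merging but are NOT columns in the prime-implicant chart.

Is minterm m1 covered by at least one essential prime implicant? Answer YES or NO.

[col 0] 0001*, 0011*, 0110, 1001*, 1010, 1101*, 1111*
[col 1] -001, 00-1, 1-01, 11-1
Prime implicants: -001, 00-1, 0110, 1-01, 1010, 11-1
PI chart (minterm → PIs covering it):
  1 | -001,00-1
  3 | 00-1  (sole → essential)
  9 | -001,1-01
  10 | 1010  (sole → essential)
Essential prime implicants: 00-1, 1010

YES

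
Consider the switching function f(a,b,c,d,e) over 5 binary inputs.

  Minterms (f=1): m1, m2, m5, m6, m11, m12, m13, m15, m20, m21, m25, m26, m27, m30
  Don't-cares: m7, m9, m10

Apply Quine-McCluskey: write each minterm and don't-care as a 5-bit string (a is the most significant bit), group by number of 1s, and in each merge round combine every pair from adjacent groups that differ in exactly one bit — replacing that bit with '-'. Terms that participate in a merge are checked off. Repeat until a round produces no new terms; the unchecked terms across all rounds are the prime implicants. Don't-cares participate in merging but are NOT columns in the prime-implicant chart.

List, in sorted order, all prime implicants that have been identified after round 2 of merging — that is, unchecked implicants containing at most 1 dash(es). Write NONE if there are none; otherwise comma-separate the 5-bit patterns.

size-2^0 implicants → 00001(✓)  00010(✓)  00101(✓)  00110(✓)  00111(✓)  01001(✓)  01010(✓)  01011(✓)  01100(✓)  01101(✓)  01111(✓)  10100(✓)  10101(✓)  11001(✓)  11010(✓)  11011(✓)  11110(✓)
size-2^1 implicants → -0101  -1001(✓)  -1010(✓)  -1011(✓)  0-001(✓)  0-010  0-101(✓)  0-111(✓)  00-01(✓)  00-10  001-1(✓)  0011-  01-01(✓)  01-11(✓)  010-1(✓)  0101-(✓)  011-1(✓)  0110-  1010-  11-10  110-1(✓)  1101-(✓)
size-2^2 implicants → -10-1  -101-  0--01  0-1-1  01--1
Unchecked terms (primes): -0101, -10-1, -101-, 0--01, 0-010, 0-1-1, 00-10, 0011-, 01--1, 0110-, 1010-, 11-10

-0101, 0-010, 00-10, 0011-, 0110-, 1010-, 11-10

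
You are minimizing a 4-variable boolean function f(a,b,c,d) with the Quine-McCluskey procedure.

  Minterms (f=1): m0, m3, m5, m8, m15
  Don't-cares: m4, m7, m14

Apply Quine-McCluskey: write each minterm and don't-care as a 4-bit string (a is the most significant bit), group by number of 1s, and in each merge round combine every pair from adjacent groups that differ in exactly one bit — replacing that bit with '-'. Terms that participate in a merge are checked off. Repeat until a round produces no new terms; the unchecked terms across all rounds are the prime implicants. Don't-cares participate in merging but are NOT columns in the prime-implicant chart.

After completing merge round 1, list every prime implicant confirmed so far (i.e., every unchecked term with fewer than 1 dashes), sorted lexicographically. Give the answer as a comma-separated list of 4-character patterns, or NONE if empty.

NONE

size-2^0 implicants → 0000(✓)  0011(✓)  0100(✓)  0101(✓)  0111(✓)  1000(✓)  1110(✓)  1111(✓)
size-2^1 implicants → -000  -111  0-00  0-11  01-1  010-  111-
Unchecked terms (primes): -000, -111, 0-00, 0-11, 01-1, 010-, 111-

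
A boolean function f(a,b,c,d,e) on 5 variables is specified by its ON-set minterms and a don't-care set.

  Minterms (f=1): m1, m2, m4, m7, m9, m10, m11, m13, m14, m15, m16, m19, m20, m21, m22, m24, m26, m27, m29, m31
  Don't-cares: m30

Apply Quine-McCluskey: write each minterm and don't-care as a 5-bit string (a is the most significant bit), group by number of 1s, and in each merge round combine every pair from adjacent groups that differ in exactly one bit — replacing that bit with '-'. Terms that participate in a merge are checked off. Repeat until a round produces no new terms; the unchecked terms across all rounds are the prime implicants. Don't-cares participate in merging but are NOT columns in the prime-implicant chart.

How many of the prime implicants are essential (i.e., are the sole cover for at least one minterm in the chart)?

6

Round 0: 00001✓ 00010✓ 00100✓ 00111✓ 01001✓ 01010✓ 01011✓ 01101✓ 01110✓ 01111✓ 10000✓ 10011✓ 10100✓ 10101✓ 10110✓ 11000✓ 11010✓ 11011✓ 11101✓ 11110✓ 11111✓
Round 1: -0100 -1010✓ -1011✓ -1101✓ -1110✓ -1111✓ 0-001 0-010 0-111 01-01✓ 01-10✓ 01-11✓ 010-1✓ 0101-✓ 011-1✓ 0111-✓ 1-000 1-011 1-101 1-110 10-00 101-0 1010- 11-10✓ 11-11✓ 110-0 1101-✓ 111-1✓ 1111-✓
Round 2: -1-10✓ -1-11✓ -101-✓ -11-1 -111-✓ 01--1 01-1-✓ 11-1-✓
Round 3: -1-1-
PIs = {-0100, -1-1-, -11-1, 0-001, 0-010, 0-111, 01--1, 1-000, 1-011, 1-101, 1-110, 10-00, 101-0, 1010-, 110-0}
Coverage chart:
  m1: 0-001 ←essential
  m2: 0-010 ←essential
  m4: -0100 ←essential
  m7: 0-111 ←essential
  m9: 0-001,01--1
  m10: -1-1-,0-010
  m11: -1-1-,01--1
  m13: -11-1,01--1
  m14: -1-1- ←essential
  m15: -1-1-,-11-1,0-111,01--1
  m16: 1-000,10-00
  m19: 1-011 ←essential
  m20: -0100,10-00,101-0,1010-
  m21: 1-101,1010-
  m22: 1-110,101-0
  m24: 1-000,110-0
  m26: -1-1-,110-0
  m27: -1-1-,1-011
  m29: -11-1,1-101
  m31: -1-1-,-11-1
Essential: -0100, -1-1-, 0-001, 0-010, 0-111, 1-011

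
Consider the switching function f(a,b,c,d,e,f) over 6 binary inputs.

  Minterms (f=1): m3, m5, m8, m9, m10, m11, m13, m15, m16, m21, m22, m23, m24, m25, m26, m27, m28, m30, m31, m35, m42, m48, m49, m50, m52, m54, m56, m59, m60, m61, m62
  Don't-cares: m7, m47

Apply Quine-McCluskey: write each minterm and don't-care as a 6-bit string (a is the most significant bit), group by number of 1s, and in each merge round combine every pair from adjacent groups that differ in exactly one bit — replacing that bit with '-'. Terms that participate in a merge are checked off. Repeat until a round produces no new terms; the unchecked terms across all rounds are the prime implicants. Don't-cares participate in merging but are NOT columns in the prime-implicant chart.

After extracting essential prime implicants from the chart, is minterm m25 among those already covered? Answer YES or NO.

Round 0: 000011✓ 000101✓ 000111✓ 001000✓ 001001✓ 001010✓ 001011✓ 001101✓ 001111✓ 010000✓ 010101✓ 010110✓ 010111✓ 011000✓ 011001✓ 011010✓ 011011✓ 011100✓ 011110✓ 011111✓ 100011✓ 101010✓ 101111✓ 110000✓ 110001✓ 110010✓ 110100✓ 110110✓ 111000✓ 111011✓ 111100✓ 111101✓ 111110✓
Round 1: -00011 -01010 -01111 -10000✓ -10110✓ -11000✓ -11011 -11100✓ -11110✓ 0-0101✓ 0-0111✓ 0-1000✓ 0-1001✓ 0-1010✓ 0-1011✓ 0-1111✓ 00-011✓ 00-101✓ 00-111✓ 000-11✓ 0001-1✓ 001-01✓ 001-11✓ 0010-0✓ 0010-1✓ 00100-✓ 00101-✓ 0011-1✓ 01-000✓ 01-110✓ 01-111✓ 0101-1✓ 01011-✓ 011-00✓ 011-10✓ 011-11✓ 0110-0✓ 0110-1✓ 01100-✓ 01101-✓ 0111-0✓ 01111-✓ 11-000✓ 11-100✓ 11-110✓ 110-00✓ 110-10✓ 1100-0✓ 11000- 1101-0✓ 111-00✓ 1111-0✓ 11110-
Round 2: -1-000 -1-110 -11-00 -111-0 0--111 0-01-1 0-1-11 0-10-0✓ 0-10-1✓ 0-100-✓ 0-101-✓ 00--11 00-1-1 001--1 0010--✓ 01-11- 011--0 011-1- 0110--✓ 11--00 11-1-0 110--0
Round 3: 0-10--
PIs = {-00011, -01010, -01111, -1-000, -1-110, -11-00, -11011, -111-0, 0--111, 0-01-1, 0-1-11, 0-10--, 00--11, 00-1-1, 001--1, 01-11-, 011--0, 011-1-, 11--00, 11-1-0, 110--0, 11000-, 11110-}
Coverage chart:
  m3: -00011,00--11
  m5: 0-01-1,00-1-1
  m8: 0-10-- ←essential
  m9: 0-10--,001--1
  m10: -01010,0-10--
  m11: 0-1-11,0-10--,00--11,001--1
  m13: 00-1-1,001--1
  m15: -01111,0--111,0-1-11,00--11,00-1-1,001--1
  m16: -1-000 ←essential
  m21: 0-01-1 ←essential
  m22: -1-110,01-11-
  m23: 0--111,0-01-1,01-11-
  m24: -1-000,-11-00,0-10--,011--0
  m25: 0-10-- ←essential
  m26: 0-10--,011--0,011-1-
  m27: -11011,0-1-11,0-10--,011-1-
  m28: -11-00,-111-0,011--0
  m30: -1-110,-111-0,01-11-,011--0,011-1-
  m31: 0--111,0-1-11,01-11-,011-1-
  m35: -00011 ←essential
  m42: -01010 ←essential
  m48: -1-000,11--00,110--0,11000-
  m49: 11000- ←essential
  m50: 110--0 ←essential
  m52: 11--00,11-1-0,110--0
  m54: -1-110,11-1-0,110--0
  m56: -1-000,-11-00,11--00
  m59: -11011 ←essential
  m60: -11-00,-111-0,11--00,11-1-0,11110-
  m61: 11110- ←essential
  m62: -1-110,-111-0,11-1-0
Essential: -00011, -01010, -1-000, -11011, 0-01-1, 0-10--, 110--0, 11000-, 11110-

YES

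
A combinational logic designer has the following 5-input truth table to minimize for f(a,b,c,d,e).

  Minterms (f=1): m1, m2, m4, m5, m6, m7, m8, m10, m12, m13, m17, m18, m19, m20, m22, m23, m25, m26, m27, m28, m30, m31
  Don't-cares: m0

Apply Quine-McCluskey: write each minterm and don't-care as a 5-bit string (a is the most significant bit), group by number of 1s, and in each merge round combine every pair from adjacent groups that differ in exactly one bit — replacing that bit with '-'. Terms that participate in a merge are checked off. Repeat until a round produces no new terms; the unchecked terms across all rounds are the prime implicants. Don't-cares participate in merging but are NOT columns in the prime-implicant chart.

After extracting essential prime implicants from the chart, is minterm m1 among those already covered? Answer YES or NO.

NO

size-2^0 implicants → 00000(✓)  00001(✓)  00010(✓)  00100(✓)  00101(✓)  00110(✓)  00111(✓)  01000(✓)  01010(✓)  01100(✓)  01101(✓)  10001(✓)  10010(✓)  10011(✓)  10100(✓)  10110(✓)  10111(✓)  11001(✓)  11010(✓)  11011(✓)  11100(✓)  11110(✓)  11111(✓)
size-2^1 implicants → -0001  -0010(✓)  -0100(✓)  -0110(✓)  -0111(✓)  -1010(✓)  -1100(✓)  0-000(✓)  0-010(✓)  0-100(✓)  0-101(✓)  00-00(✓)  00-01(✓)  00-10(✓)  000-0(✓)  0000-(✓)  001-0(✓)  001-1(✓)  0010-(✓)  0011-(✓)  01-00(✓)  010-0(✓)  0110-(✓)  1-001(✓)  1-010(✓)  1-011(✓)  1-100(✓)  1-110(✓)  1-111(✓)  10-10(✓)  10-11(✓)  100-1(✓)  1001-(✓)  101-0(✓)  1011-(✓)  11-10(✓)  11-11(✓)  110-1(✓)  1101-(✓)  111-0(✓)  1111-(✓)
size-2^2 implicants → --010  --100  -0-10  -01-0  -011-  0--00  0-0-0  0-10-  00--0  00-0-  001--  1--10(✓)  1--11(✓)  1-0-1  1-01-(✓)  1-1-0  1-11-(✓)  10-1-(✓)  11-1-(✓)
size-2^3 implicants → 1--1-
Unchecked terms (primes): --010, --100, -0-10, -0001, -01-0, -011-, 0--00, 0-0-0, 0-10-, 00--0, 00-0-, 001--, 1--1-, 1-0-1, 1-1-0
Minterm coverage:
  m1 ⊆ -0001,00-0-
  m2 ⊆ --010,-0-10,0-0-0,00--0
  m4 ⊆ --100,-01-0,0--00,0-10-,00--0,00-0-,001--
  m5 ⊆ 0-10-,00-0-,001--
  m6 ⊆ -0-10,-01-0,-011-,00--0,001--
  m7 ⊆ -011-,001--
  m8 ⊆ 0--00,0-0-0
  m10 ⊆ --010,0-0-0
  m12 ⊆ --100,0--00,0-10-
  m13 ⊆ 0-10- [E]
  m17 ⊆ -0001,1-0-1
  m18 ⊆ --010,-0-10,1--1-
  m19 ⊆ 1--1-,1-0-1
  m20 ⊆ --100,-01-0,1-1-0
  m22 ⊆ -0-10,-01-0,-011-,1--1-,1-1-0
  m23 ⊆ -011-,1--1-
  m25 ⊆ 1-0-1 [E]
  m26 ⊆ --010,1--1-
  m27 ⊆ 1--1-,1-0-1
  m28 ⊆ --100,1-1-0
  m30 ⊆ 1--1-,1-1-0
  m31 ⊆ 1--1- [E]
E = {0-10-, 1--1-, 1-0-1}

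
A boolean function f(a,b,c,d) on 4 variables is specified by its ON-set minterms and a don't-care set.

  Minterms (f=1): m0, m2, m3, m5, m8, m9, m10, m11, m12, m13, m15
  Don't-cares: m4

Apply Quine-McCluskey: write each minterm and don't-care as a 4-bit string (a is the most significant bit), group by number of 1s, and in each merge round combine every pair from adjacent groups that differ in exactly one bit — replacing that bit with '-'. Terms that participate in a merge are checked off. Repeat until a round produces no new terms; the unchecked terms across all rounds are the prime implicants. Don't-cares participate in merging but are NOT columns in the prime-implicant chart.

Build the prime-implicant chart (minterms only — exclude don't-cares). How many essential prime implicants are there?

size-2^0 implicants → 0000(✓)  0010(✓)  0011(✓)  0100(✓)  0101(✓)  1000(✓)  1001(✓)  1010(✓)  1011(✓)  1100(✓)  1101(✓)  1111(✓)
size-2^1 implicants → -000(✓)  -010(✓)  -011(✓)  -100(✓)  -101(✓)  0-00(✓)  00-0(✓)  001-(✓)  010-(✓)  1-00(✓)  1-01(✓)  1-11(✓)  10-0(✓)  10-1(✓)  100-(✓)  101-(✓)  11-1(✓)  110-(✓)
size-2^2 implicants → --00  -0-0  -01-  -10-  1--1  1-0-  10--
Unchecked terms (primes): --00, -0-0, -01-, -10-, 1--1, 1-0-, 10--
Minterm coverage:
  m0 ⊆ --00,-0-0
  m2 ⊆ -0-0,-01-
  m3 ⊆ -01- [E]
  m5 ⊆ -10- [E]
  m8 ⊆ --00,-0-0,1-0-,10--
  m9 ⊆ 1--1,1-0-,10--
  m10 ⊆ -0-0,-01-,10--
  m11 ⊆ -01-,1--1,10--
  m12 ⊆ --00,-10-,1-0-
  m13 ⊆ -10-,1--1,1-0-
  m15 ⊆ 1--1 [E]
E = {-01-, -10-, 1--1}

3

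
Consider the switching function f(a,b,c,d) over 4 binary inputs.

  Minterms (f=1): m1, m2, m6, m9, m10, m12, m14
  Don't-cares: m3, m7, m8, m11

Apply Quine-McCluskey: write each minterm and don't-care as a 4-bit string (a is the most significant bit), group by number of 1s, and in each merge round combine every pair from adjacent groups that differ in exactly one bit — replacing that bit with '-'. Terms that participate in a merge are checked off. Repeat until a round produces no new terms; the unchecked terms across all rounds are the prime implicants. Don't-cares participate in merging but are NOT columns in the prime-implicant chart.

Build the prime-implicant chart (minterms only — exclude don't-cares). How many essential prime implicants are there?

size-2^0 implicants → 0001(✓)  0010(✓)  0011(✓)  0110(✓)  0111(✓)  1000(✓)  1001(✓)  1010(✓)  1011(✓)  1100(✓)  1110(✓)
size-2^1 implicants → -001(✓)  -010(✓)  -011(✓)  -110(✓)  0-10(✓)  0-11(✓)  00-1(✓)  001-(✓)  011-(✓)  1-00(✓)  1-10(✓)  10-0(✓)  10-1(✓)  100-(✓)  101-(✓)  11-0(✓)
size-2^2 implicants → --10  -0-1  -01-  0-1-  1--0  10--
Unchecked terms (primes): --10, -0-1, -01-, 0-1-, 1--0, 10--
Minterm coverage:
  m1 ⊆ -0-1 [E]
  m2 ⊆ --10,-01-,0-1-
  m6 ⊆ --10,0-1-
  m9 ⊆ -0-1,10--
  m10 ⊆ --10,-01-,1--0,10--
  m12 ⊆ 1--0 [E]
  m14 ⊆ --10,1--0
E = {-0-1, 1--0}

2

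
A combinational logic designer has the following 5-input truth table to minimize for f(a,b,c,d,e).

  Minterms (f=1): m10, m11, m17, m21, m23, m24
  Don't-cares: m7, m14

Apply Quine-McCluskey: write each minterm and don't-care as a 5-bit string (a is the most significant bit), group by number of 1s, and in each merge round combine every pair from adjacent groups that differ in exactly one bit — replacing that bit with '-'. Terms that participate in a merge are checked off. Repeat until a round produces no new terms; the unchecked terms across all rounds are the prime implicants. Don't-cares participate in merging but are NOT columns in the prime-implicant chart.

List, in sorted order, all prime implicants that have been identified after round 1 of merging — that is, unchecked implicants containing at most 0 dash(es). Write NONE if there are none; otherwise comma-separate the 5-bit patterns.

11000

size-2^0 implicants → 00111(✓)  01010(✓)  01011(✓)  01110(✓)  10001(✓)  10101(✓)  10111(✓)  11000
size-2^1 implicants → -0111  01-10  0101-  10-01  101-1
Unchecked terms (primes): -0111, 01-10, 0101-, 10-01, 101-1, 11000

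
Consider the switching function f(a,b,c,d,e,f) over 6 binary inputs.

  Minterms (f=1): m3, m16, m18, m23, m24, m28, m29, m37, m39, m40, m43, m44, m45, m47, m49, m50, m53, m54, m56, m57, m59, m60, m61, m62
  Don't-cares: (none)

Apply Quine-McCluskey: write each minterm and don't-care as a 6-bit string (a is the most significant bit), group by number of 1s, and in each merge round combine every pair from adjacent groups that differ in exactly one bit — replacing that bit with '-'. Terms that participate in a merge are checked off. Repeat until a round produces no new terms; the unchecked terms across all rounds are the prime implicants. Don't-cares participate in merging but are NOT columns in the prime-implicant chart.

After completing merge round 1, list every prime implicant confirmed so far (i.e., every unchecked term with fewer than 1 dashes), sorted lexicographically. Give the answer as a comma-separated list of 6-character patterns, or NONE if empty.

000011, 010111

[col 0] 000011, 010000*, 010010*, 010111, 011000*, 011100*, 011101*, 100101*, 100111*, 101000*, 101011*, 101100*, 101101*, 101111*, 110001*, 110010*, 110101*, 110110*, 111000*, 111001*, 111011*, 111100*, 111101*, 111110*
[col 1] -10010, -11000*, -11100*, -11101*, 01-000, 0100-0, 011-00*, 01110-*, 1-0101*, 1-1000*, 1-1011, 1-1100*, 1-1101*, 10-101*, 10-111*, 1001-1*, 101-00*, 101-11, 1011-1*, 10110-*, 11-001*, 11-101*, 11-110, 110-01*, 110-10, 111-00*, 111-01*, 1110-1, 11100-*, 1111-0, 11110-*
[col 2] -11-00, -1110-, 1--101, 1-1-00, 1-110-, 10-1-1, 11--01, 111-0-
Prime implicants: -10010, -11-00, -1110-, 000011, 01-000, 0100-0, 010111, 1--101, 1-1-00, 1-1011, 1-110-, 10-1-1, 101-11, 11--01, 11-110, 110-10, 111-0-, 1110-1, 1111-0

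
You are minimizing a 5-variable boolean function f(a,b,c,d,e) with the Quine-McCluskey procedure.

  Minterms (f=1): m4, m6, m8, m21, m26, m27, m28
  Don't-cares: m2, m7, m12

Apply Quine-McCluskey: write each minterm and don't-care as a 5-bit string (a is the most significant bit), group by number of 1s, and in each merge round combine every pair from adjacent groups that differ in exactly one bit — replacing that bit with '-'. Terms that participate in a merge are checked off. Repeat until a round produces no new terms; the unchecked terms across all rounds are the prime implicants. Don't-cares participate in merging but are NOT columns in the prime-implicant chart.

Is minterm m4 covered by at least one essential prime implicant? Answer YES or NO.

NO

[col 0] 00010*, 00100*, 00110*, 00111*, 01000*, 01100*, 10101, 11010*, 11011*, 11100*
[col 1] -1100, 0-100, 00-10, 001-0, 0011-, 01-00, 1101-
Prime implicants: -1100, 0-100, 00-10, 001-0, 0011-, 01-00, 10101, 1101-
PI chart (minterm → PIs covering it):
  4 | 0-100,001-0
  6 | 00-10,001-0,0011-
  8 | 01-00  (sole → essential)
  21 | 10101  (sole → essential)
  26 | 1101-  (sole → essential)
  27 | 1101-  (sole → essential)
  28 | -1100  (sole → essential)
Essential prime implicants: -1100, 01-00, 10101, 1101-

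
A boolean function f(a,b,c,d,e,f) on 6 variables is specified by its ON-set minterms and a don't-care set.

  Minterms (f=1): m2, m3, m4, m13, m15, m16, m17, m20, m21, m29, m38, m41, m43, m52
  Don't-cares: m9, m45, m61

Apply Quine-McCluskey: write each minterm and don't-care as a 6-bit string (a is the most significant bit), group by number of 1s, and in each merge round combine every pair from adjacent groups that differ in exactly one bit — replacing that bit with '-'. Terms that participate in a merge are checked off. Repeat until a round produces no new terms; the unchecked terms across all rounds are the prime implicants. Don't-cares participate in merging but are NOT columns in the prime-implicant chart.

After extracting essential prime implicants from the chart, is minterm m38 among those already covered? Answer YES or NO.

[col 0] 000010*, 000011*, 000100*, 001001*, 001101*, 001111*, 010000*, 010001*, 010100*, 010101*, 011101*, 100110, 101001*, 101011*, 101101*, 110100*, 111101*
[col 1] -01001*, -01101*, -10100, -11101*, 0-0100, 0-1101*, 00001-, 001-01*, 0011-1, 01-101, 010-00*, 010-01*, 01000-*, 01010-*, 1-1101*, 101-01*, 1010-1
[col 2] --1101, -01-01, 010-0-
Prime implicants: --1101, -01-01, -10100, 0-0100, 00001-, 0011-1, 01-101, 010-0-, 100110, 1010-1
PI chart (minterm → PIs covering it):
  2 | 00001-  (sole → essential)
  3 | 00001-  (sole → essential)
  4 | 0-0100  (sole → essential)
  13 | --1101,-01-01,0011-1
  15 | 0011-1  (sole → essential)
  16 | 010-0-  (sole → essential)
  17 | 010-0-  (sole → essential)
  20 | -10100,0-0100,010-0-
  21 | 01-101,010-0-
  29 | --1101,01-101
  38 | 100110  (sole → essential)
  41 | -01-01,1010-1
  43 | 1010-1  (sole → essential)
  52 | -10100  (sole → essential)
Essential prime implicants: -10100, 0-0100, 00001-, 0011-1, 010-0-, 100110, 1010-1

YES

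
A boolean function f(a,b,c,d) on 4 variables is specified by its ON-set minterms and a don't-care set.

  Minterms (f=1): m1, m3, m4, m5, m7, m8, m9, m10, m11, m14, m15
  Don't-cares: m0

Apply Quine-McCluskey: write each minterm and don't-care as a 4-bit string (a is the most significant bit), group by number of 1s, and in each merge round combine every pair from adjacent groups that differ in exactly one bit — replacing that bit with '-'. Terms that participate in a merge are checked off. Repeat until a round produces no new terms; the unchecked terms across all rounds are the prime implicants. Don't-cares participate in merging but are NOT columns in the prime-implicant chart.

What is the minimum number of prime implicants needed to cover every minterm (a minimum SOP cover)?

4

size-2^0 implicants → 0000(✓)  0001(✓)  0011(✓)  0100(✓)  0101(✓)  0111(✓)  1000(✓)  1001(✓)  1010(✓)  1011(✓)  1110(✓)  1111(✓)
size-2^1 implicants → -000(✓)  -001(✓)  -011(✓)  -111(✓)  0-00(✓)  0-01(✓)  0-11(✓)  00-1(✓)  000-(✓)  01-1(✓)  010-(✓)  1-10(✓)  1-11(✓)  10-0(✓)  10-1(✓)  100-(✓)  101-(✓)  111-(✓)
size-2^2 implicants → --11  -0-1  -00-  0--1  0-0-  1-1-  10--
Unchecked terms (primes): --11, -0-1, -00-, 0--1, 0-0-, 1-1-, 10--
Minterm coverage:
  m1 ⊆ -0-1,-00-,0--1,0-0-
  m3 ⊆ --11,-0-1,0--1
  m4 ⊆ 0-0- [E]
  m5 ⊆ 0--1,0-0-
  m7 ⊆ --11,0--1
  m8 ⊆ -00-,10--
  m9 ⊆ -0-1,-00-,10--
  m10 ⊆ 1-1-,10--
  m11 ⊆ --11,-0-1,1-1-,10--
  m14 ⊆ 1-1- [E]
  m15 ⊆ --11,1-1-
E = {0-0-, 1-1-}
Petrick residual → --11, -00-
Cover = cd + b'c' + a'c' + ac  |cover|=4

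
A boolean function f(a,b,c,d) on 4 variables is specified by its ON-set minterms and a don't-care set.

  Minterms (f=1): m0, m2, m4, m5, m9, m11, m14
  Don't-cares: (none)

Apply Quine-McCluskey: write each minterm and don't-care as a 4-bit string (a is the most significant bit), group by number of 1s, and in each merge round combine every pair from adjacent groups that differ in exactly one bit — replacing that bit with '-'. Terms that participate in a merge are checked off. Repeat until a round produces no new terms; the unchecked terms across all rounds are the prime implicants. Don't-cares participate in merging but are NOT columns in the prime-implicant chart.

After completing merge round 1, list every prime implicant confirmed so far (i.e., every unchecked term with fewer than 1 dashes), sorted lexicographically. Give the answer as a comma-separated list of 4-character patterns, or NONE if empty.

size-2^0 implicants → 0000(✓)  0010(✓)  0100(✓)  0101(✓)  1001(✓)  1011(✓)  1110
size-2^1 implicants → 0-00  00-0  010-  10-1
Unchecked terms (primes): 0-00, 00-0, 010-, 10-1, 1110

1110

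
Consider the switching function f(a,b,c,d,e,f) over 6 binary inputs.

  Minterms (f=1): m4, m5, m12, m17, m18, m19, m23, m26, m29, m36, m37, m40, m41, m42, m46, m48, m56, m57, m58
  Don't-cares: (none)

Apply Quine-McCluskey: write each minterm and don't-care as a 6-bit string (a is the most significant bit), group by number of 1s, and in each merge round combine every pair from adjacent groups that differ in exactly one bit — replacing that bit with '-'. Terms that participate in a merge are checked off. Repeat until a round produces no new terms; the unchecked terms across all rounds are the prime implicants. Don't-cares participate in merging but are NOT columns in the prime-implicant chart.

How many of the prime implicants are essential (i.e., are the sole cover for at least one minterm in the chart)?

8

[col 0] 000100*, 000101*, 001100*, 010001*, 010010*, 010011*, 010111*, 011010*, 011101, 100100*, 100101*, 101000*, 101001*, 101010*, 101110*, 110000*, 111000*, 111001*, 111010*
[col 1] -00100*, -00101*, -11010, 00-100, 00010-*, 01-010, 010-11, 0100-1, 01001-, 1-1000*, 1-1001*, 1-1010*, 10010-*, 101-10, 1010-0*, 10100-*, 11-000, 1110-0*, 11100-*
[col 2] -0010-, 1-10-0, 1-100-
Prime implicants: -0010-, -11010, 00-100, 01-010, 010-11, 0100-1, 01001-, 011101, 1-10-0, 1-100-, 101-10, 11-000
PI chart (minterm → PIs covering it):
  4 | -0010-,00-100
  5 | -0010-  (sole → essential)
  12 | 00-100  (sole → essential)
  17 | 0100-1  (sole → essential)
  18 | 01-010,01001-
  19 | 010-11,0100-1,01001-
  23 | 010-11  (sole → essential)
  26 | -11010,01-010
  29 | 011101  (sole → essential)
  36 | -0010-  (sole → essential)
  37 | -0010-  (sole → essential)
  40 | 1-10-0,1-100-
  41 | 1-100-  (sole → essential)
  42 | 1-10-0,101-10
  46 | 101-10  (sole → essential)
  48 | 11-000  (sole → essential)
  56 | 1-10-0,1-100-,11-000
  57 | 1-100-  (sole → essential)
  58 | -11010,1-10-0
Essential prime implicants: -0010-, 00-100, 010-11, 0100-1, 011101, 1-100-, 101-10, 11-000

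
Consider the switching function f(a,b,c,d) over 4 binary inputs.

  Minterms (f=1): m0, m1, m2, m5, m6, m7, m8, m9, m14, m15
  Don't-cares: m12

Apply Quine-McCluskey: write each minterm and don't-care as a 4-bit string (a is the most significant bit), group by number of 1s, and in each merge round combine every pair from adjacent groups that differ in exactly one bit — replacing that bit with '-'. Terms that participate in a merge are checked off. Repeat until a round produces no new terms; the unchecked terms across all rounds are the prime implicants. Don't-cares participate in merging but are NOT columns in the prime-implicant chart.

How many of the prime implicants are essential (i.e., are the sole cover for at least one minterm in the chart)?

Round 0: 0000✓ 0001✓ 0010✓ 0101✓ 0110✓ 0111✓ 1000✓ 1001✓ 1100✓ 1110✓ 1111✓
Round 1: -000✓ -001✓ -110✓ -111✓ 0-01 0-10 00-0 000-✓ 01-1 011-✓ 1-00 100-✓ 11-0 111-✓
Round 2: -00- -11-
PIs = {-00-, -11-, 0-01, 0-10, 00-0, 01-1, 1-00, 11-0}
Coverage chart:
  m0: -00-,00-0
  m1: -00-,0-01
  m2: 0-10,00-0
  m5: 0-01,01-1
  m6: -11-,0-10
  m7: -11-,01-1
  m8: -00-,1-00
  m9: -00- ←essential
  m14: -11-,11-0
  m15: -11- ←essential
Essential: -00-, -11-

2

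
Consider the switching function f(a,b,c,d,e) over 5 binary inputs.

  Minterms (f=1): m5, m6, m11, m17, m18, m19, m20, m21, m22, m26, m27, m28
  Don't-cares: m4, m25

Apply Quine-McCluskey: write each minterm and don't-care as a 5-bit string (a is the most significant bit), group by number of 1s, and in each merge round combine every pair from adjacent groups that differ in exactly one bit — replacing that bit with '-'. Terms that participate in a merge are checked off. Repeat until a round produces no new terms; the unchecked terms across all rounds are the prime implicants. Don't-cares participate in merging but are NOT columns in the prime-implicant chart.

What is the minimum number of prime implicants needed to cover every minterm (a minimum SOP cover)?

6

Round 0: 00100✓ 00101✓ 00110✓ 01011✓ 10001✓ 10010✓ 10011✓ 10100✓ 10101✓ 10110✓ 11001✓ 11010✓ 11011✓ 11100✓
Round 1: -0100✓ -0101✓ -0110✓ -1011 001-0✓ 0010-✓ 1-001✓ 1-010✓ 1-011✓ 1-100 10-01 10-10 100-1✓ 1001-✓ 101-0✓ 1010-✓ 110-1✓ 1101-✓
Round 2: -01-0 -010- 1-0-1 1-01-
PIs = {-01-0, -010-, -1011, 1-0-1, 1-01-, 1-100, 10-01, 10-10}
Coverage chart:
  m5: -010- ←essential
  m6: -01-0 ←essential
  m11: -1011 ←essential
  m17: 1-0-1,10-01
  m18: 1-01-,10-10
  m19: 1-0-1,1-01-
  m20: -01-0,-010-,1-100
  m21: -010-,10-01
  m22: -01-0,10-10
  m26: 1-01- ←essential
  m27: -1011,1-0-1,1-01-
  m28: 1-100 ←essential
Essential: -01-0, -010-, -1011, 1-01-, 1-100
Petrick residual → 1-0-1
Min cover (6 terms): b'ce' + b'cd' + bc'de + ac'e + ac'd + acd'e'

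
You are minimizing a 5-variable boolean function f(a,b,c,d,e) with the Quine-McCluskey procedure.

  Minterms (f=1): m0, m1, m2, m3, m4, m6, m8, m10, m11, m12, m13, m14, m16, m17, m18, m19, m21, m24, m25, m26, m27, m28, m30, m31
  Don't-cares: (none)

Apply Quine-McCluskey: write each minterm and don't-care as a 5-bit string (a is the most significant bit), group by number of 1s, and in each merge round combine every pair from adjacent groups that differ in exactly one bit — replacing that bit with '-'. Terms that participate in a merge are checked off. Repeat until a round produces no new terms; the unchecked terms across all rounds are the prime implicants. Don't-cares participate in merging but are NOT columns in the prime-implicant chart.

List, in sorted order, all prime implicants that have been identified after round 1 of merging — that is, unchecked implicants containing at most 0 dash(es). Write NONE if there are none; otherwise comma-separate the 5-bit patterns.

NONE

[col 0] 00000*, 00001*, 00010*, 00011*, 00100*, 00110*, 01000*, 01010*, 01011*, 01100*, 01101*, 01110*, 10000*, 10001*, 10010*, 10011*, 10101*, 11000*, 11001*, 11010*, 11011*, 11100*, 11110*, 11111*
[col 1] -0000*, -0001*, -0010*, -0011*, -1000*, -1010*, -1011*, -1100*, -1110*, 0-000*, 0-010*, 0-011*, 0-100*, 0-110*, 00-00*, 00-10*, 000-0*, 000-1*, 0000-*, 0001-*, 001-0*, 01-00*, 01-10*, 010-0*, 0101-*, 011-0*, 0110-, 1-000*, 1-001*, 1-010*, 1-011*, 10-01, 100-0*, 100-1*, 1000-*, 1001-*, 11-00*, 11-10*, 11-11*, 110-0*, 110-1*, 1100-*, 1101-*, 111-0*, 1111-*
[col 2] --000*, --010*, --011*, -00-0*, -00-1*, -000-*, -001-*, -1-00*, -1-10*, -10-0*, -101-*, -11-0*, 0--00*, 0--10*, 0-0-0*, 0-01-*, 0-1-0*, 00--0*, 000--*, 01--0*, 1-0-0*, 1-0-1*, 1-00-*, 1-01-*, 100--*, 11--0*, 11-1-, 110--*
[col 3] --0-0, --01-, -00--, -1--0, 0---0, 1-0--
Prime implicants: --0-0, --01-, -00--, -1--0, 0---0, 0110-, 1-0--, 10-01, 11-1-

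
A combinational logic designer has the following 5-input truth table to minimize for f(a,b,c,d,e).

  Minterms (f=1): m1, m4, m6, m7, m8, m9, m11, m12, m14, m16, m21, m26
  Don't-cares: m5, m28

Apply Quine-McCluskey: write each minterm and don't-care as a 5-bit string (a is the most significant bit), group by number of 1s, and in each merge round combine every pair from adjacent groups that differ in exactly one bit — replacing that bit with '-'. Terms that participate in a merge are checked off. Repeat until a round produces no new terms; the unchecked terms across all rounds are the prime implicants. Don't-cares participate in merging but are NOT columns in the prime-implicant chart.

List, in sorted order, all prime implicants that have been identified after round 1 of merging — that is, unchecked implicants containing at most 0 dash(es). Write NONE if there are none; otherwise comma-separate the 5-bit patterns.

Round 0: 00001✓ 00100✓ 00101✓ 00110✓ 00111✓ 01000✓ 01001✓ 01011✓ 01100✓ 01110✓ 10000 10101✓ 11010 11100✓
Round 1: -0101 -1100 0-001 0-100✓ 0-110✓ 00-01 001-0✓ 001-1✓ 0010-✓ 0011-✓ 01-00 010-1 0100- 011-0✓
Round 2: 0-1-0 001--
PIs = {-0101, -1100, 0-001, 0-1-0, 00-01, 001--, 01-00, 010-1, 0100-, 10000, 11010}

10000, 11010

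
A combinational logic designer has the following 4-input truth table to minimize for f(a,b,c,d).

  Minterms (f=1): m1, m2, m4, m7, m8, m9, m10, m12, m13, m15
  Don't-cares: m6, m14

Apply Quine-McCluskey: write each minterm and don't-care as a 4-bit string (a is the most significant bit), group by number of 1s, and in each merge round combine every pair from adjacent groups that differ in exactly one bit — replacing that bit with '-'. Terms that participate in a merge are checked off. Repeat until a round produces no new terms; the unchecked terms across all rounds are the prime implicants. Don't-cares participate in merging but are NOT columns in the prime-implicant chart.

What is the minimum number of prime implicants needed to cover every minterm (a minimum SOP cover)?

[col 0] 0001*, 0010*, 0100*, 0110*, 0111*, 1000*, 1001*, 1010*, 1100*, 1101*, 1110*, 1111*
[col 1] -001, -010*, -100*, -110*, -111*, 0-10*, 01-0*, 011-*, 1-00*, 1-01*, 1-10*, 10-0*, 100-*, 11-0*, 11-1*, 110-*, 111-*
[col 2] --10, -1-0, -11-, 1--0, 1-0-, 11--
Prime implicants: --10, -001, -1-0, -11-, 1--0, 1-0-, 11--
PI chart (minterm → PIs covering it):
  1 | -001  (sole → essential)
  2 | --10  (sole → essential)
  4 | -1-0  (sole → essential)
  7 | -11-  (sole → essential)
  8 | 1--0,1-0-
  9 | -001,1-0-
  10 | --10,1--0
  12 | -1-0,1--0,1-0-,11--
  13 | 1-0-,11--
  15 | -11-,11--
Essential prime implicants: --10, -001, -1-0, -11-
Petrick residual → 1-0-
Minimum SOP uses 5 PIs: cd' + b'c'd + bd' + bc + ac'

5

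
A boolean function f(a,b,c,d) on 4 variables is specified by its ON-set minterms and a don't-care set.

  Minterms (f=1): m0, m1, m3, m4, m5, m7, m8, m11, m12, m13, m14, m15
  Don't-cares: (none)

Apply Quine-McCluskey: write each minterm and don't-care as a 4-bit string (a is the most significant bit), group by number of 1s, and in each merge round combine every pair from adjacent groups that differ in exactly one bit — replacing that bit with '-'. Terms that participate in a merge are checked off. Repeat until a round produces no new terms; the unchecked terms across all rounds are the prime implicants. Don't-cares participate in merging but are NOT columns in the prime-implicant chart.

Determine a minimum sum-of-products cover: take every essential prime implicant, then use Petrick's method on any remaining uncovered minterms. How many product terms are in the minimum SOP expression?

4

[col 0] 0000*, 0001*, 0011*, 0100*, 0101*, 0111*, 1000*, 1011*, 1100*, 1101*, 1110*, 1111*
[col 1] -000*, -011*, -100*, -101*, -111*, 0-00*, 0-01*, 0-11*, 00-1*, 000-*, 01-1*, 010-*, 1-00*, 1-11*, 11-0*, 11-1*, 110-*, 111-*
[col 2] --00, --11, -1-1, -10-, 0--1, 0-0-, 11--
Prime implicants: --00, --11, -1-1, -10-, 0--1, 0-0-, 11--
PI chart (minterm → PIs covering it):
  0 | --00,0-0-
  1 | 0--1,0-0-
  3 | --11,0--1
  4 | --00,-10-,0-0-
  5 | -1-1,-10-,0--1,0-0-
  7 | --11,-1-1,0--1
  8 | --00  (sole → essential)
  11 | --11  (sole → essential)
  12 | --00,-10-,11--
  13 | -1-1,-10-,11--
  14 | 11--  (sole → essential)
  15 | --11,-1-1,11--
Essential prime implicants: --00, --11, 11--
Petrick residual → 0--1
Minimum SOP uses 4 PIs: c'd' + cd + a'd + ab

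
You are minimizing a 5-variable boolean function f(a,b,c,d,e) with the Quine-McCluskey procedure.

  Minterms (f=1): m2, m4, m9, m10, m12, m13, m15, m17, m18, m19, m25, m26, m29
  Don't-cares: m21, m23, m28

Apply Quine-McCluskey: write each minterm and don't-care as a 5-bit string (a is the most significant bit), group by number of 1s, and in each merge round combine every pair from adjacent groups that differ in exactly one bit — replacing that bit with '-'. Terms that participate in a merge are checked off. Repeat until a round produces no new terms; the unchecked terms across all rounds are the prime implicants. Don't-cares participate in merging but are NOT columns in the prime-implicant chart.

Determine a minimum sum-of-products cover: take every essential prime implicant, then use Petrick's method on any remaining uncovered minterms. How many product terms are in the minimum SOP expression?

5

[col 0] 00010*, 00100*, 01001*, 01010*, 01100*, 01101*, 01111*, 10001*, 10010*, 10011*, 10101*, 10111*, 11001*, 11010*, 11100*, 11101*
[col 1] -0010*, -1001*, -1010*, -1100*, -1101*, 0-010*, 0-100, 01-01*, 011-1, 0110-*, 1-001*, 1-010*, 1-101*, 10-01*, 10-11*, 100-1*, 1001-, 101-1*, 11-01*, 1110-*
[col 2] --010, -1-01, -110-, 1--01, 10--1
Prime implicants: --010, -1-01, -110-, 0-100, 011-1, 1--01, 10--1, 1001-
PI chart (minterm → PIs covering it):
  2 | --010  (sole → essential)
  4 | 0-100  (sole → essential)
  9 | -1-01  (sole → essential)
  10 | --010  (sole → essential)
  12 | -110-,0-100
  13 | -1-01,-110-,011-1
  15 | 011-1  (sole → essential)
  17 | 1--01,10--1
  18 | --010,1001-
  19 | 10--1,1001-
  25 | -1-01,1--01
  26 | --010  (sole → essential)
  29 | -1-01,-110-,1--01
Essential prime implicants: --010, -1-01, 0-100, 011-1
Petrick residual → 10--1
Minimum SOP uses 5 PIs: c'de' + bd'e + a'cd'e' + a'bce + ab'e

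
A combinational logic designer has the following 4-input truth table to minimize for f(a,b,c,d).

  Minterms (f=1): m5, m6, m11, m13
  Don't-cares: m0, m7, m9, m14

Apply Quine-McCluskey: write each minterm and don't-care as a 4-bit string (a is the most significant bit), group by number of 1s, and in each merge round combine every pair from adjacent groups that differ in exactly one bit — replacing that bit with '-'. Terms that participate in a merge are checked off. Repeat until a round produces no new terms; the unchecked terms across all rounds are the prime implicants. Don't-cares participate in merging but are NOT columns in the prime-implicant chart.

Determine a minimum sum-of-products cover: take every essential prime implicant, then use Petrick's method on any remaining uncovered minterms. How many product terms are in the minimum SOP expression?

Round 0: 0000 0101✓ 0110✓ 0111✓ 1001✓ 1011✓ 1101✓ 1110✓
Round 1: -101 -110 01-1 011- 1-01 10-1
PIs = {-101, -110, 0000, 01-1, 011-, 1-01, 10-1}
Coverage chart:
  m5: -101,01-1
  m6: -110,011-
  m11: 10-1 ←essential
  m13: -101,1-01
Essential: 10-1
Petrick residual → -101, -110
Min cover (3 terms): bc'd + bcd' + ab'd

3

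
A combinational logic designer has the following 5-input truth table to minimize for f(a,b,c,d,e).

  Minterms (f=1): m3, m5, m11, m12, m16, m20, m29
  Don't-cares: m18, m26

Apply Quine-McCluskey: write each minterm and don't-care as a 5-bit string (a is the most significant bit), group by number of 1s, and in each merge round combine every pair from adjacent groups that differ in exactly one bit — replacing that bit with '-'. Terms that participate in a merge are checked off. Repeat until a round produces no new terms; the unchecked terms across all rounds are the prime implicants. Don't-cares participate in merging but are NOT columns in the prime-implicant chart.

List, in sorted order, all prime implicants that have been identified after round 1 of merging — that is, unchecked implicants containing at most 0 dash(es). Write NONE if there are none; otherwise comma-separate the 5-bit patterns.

[col 0] 00011*, 00101, 01011*, 01100, 10000*, 10010*, 10100*, 11010*, 11101
[col 1] 0-011, 1-010, 10-00, 100-0
Prime implicants: 0-011, 00101, 01100, 1-010, 10-00, 100-0, 11101

00101, 01100, 11101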